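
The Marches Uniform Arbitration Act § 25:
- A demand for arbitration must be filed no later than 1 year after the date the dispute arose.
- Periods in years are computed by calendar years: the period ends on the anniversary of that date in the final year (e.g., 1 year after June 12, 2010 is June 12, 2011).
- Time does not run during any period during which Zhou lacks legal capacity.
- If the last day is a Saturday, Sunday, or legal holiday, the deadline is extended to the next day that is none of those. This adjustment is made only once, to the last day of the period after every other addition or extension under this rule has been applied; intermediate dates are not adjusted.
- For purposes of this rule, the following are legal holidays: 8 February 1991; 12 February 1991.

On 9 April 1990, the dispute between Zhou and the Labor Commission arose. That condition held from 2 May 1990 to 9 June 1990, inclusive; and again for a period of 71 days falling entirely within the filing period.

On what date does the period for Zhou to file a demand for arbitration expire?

July 29, 1991

1 year after 9 April 1990 is April 9, 1991.
From May 2, 1990 through June 9, 1990 inclusive is 39 days; tolling adds 39 days: April 9, 1991 + 39 days = May 18, 1991.
Tolling adds 71 days: May 18, 1991 + 71 days = July 28, 1991.
July 28, 1991 is Sunday. The next qualifying day is July 29, 1991.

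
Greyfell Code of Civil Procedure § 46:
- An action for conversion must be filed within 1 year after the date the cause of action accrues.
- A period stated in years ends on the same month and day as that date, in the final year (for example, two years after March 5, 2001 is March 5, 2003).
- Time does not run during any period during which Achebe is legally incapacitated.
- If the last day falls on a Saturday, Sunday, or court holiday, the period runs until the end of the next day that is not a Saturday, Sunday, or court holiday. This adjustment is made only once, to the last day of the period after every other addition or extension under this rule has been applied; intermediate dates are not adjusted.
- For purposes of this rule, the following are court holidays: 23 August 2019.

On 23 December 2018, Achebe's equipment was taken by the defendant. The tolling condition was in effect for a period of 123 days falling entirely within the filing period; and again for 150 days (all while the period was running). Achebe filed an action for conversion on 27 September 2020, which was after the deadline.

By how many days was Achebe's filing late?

6 days

1 year after 23 December 2018 is December 23, 2019.
Tolling adds 123 days: December 23, 2019 + 123 days = April 24, 2020.
Tolling adds 150 days: April 24, 2020 + 150 days = September 21, 2020.
September 21, 2020 is a Monday and not a court holiday, so no extension applies.
The deadline is September 21, 2020; from September 21, 2020 to September 27, 2020 is 6 days.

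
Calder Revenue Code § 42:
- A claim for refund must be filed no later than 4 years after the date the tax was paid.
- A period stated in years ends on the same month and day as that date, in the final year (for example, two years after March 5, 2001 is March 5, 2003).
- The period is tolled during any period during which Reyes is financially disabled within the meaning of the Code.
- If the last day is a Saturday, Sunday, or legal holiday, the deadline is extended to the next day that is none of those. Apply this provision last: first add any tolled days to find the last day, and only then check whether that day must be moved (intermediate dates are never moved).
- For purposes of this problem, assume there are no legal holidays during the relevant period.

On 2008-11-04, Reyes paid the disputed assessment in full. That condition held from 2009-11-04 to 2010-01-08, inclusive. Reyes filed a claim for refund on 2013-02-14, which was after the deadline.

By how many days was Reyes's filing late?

36 days

4 years after 2008-11-04 is November 4, 2012.
From November 4, 2009 through January 8, 2010 inclusive is 66 days; tolling adds 66 days: November 4, 2012 + 66 days = January 9, 2013.
January 9, 2013 is a Wednesday and not a legal holiday, so no extension applies.
The deadline is January 9, 2013; from January 9, 2013 to February 14, 2013 is 36 days.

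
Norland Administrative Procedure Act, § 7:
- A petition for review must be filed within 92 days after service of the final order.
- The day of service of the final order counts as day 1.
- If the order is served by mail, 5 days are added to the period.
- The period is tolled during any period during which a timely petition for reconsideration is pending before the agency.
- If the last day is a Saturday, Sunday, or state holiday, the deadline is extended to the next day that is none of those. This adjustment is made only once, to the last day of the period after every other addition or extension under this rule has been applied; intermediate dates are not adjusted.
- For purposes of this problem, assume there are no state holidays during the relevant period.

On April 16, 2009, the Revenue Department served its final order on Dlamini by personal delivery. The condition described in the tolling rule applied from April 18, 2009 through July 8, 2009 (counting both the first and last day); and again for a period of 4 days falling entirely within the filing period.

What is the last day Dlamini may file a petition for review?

Counting April 16, 2009 as day 1, day 92 is July 16, 2009.
Service was not by mail, so no mail extension applies.
From April 18, 2009 through July 8, 2009 inclusive is 82 days; tolling adds 82 days: July 16, 2009 + 82 days = October 6, 2009.
Tolling adds 4 days: October 6, 2009 + 4 days = October 10, 2009.
October 10, 2009 is Saturday; October 11, 2009 is Sunday. The next qualifying day is October 12, 2009.

October 12, 2009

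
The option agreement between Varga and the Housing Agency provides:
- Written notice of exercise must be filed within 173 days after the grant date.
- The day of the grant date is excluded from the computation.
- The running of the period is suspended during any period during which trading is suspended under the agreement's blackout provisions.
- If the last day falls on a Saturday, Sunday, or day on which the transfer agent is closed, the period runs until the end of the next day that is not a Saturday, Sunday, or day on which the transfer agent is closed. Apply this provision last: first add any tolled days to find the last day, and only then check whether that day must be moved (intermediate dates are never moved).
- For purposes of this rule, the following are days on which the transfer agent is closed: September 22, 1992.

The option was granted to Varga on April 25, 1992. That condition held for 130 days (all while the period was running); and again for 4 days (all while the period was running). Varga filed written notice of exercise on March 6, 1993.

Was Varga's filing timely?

No

173 days after April 25, 1992 is October 15, 1992.
Tolling adds 130 days: October 15, 1992 + 130 days = February 22, 1993.
Tolling adds 4 days: February 22, 1993 + 4 days = February 26, 1993.
February 26, 1993 is a Friday and not a day on which the transfer agent is closed, so no extension applies.
The deadline is February 26, 1993; the filing on March 6, 1993 is after that date.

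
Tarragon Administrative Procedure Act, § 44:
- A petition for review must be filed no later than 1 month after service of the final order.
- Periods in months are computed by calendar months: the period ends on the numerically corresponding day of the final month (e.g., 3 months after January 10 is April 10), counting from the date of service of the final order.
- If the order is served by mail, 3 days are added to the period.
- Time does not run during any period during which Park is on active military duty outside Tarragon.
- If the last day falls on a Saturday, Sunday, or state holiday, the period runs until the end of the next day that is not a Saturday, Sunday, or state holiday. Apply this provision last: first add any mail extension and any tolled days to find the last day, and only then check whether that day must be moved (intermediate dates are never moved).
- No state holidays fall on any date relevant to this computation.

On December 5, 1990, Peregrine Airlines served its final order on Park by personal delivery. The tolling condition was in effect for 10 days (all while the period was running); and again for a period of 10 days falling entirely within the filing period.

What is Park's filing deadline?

1 month after December 5, 1990 is January 5, 1991.
Service was not by mail, so no mail extension applies.
Tolling adds 10 days: January 5, 1991 + 10 days = January 15, 1991.
Tolling adds 10 days: January 15, 1991 + 10 days = January 25, 1991.
January 25, 1991 is a Friday and not a state holiday, so no extension applies.

January 25, 1991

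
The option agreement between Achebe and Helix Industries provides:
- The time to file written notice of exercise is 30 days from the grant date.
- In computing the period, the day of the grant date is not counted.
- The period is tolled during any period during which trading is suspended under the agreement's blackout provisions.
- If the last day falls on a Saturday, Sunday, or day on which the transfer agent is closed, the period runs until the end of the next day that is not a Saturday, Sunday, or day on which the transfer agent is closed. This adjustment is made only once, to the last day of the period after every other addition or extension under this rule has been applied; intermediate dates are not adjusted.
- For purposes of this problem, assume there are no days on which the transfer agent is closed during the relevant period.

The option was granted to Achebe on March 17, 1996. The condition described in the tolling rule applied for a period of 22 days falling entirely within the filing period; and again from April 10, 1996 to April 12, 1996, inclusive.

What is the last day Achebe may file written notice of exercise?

30 days after March 17, 1996 is April 16, 1996.
Tolling adds 22 days: April 16, 1996 + 22 days = May 8, 1996.
From April 10, 1996 through April 12, 1996 inclusive is 3 days; tolling adds 3 days: May 8, 1996 + 3 days = May 11, 1996.
May 11, 1996 is Saturday; May 12, 1996 is Sunday. The next qualifying day is May 13, 1996.

May 13, 1996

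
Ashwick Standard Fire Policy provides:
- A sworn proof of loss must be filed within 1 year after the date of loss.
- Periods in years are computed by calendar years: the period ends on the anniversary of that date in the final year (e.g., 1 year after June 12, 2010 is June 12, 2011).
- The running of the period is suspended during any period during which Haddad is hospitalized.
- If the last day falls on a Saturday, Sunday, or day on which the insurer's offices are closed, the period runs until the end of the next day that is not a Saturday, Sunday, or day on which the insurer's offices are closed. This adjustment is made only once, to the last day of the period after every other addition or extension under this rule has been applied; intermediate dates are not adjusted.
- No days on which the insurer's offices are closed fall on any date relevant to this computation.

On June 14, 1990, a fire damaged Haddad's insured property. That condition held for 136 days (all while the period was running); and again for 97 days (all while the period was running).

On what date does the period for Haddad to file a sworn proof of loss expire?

1 year after June 14, 1990 is June 14, 1991.
Tolling adds 136 days: June 14, 1991 + 136 days = October 28, 1991.
Tolling adds 97 days: October 28, 1991 + 97 days = February 2, 1992.
February 2, 1992 is Sunday. The next qualifying day is February 3, 1992.

February 3, 1992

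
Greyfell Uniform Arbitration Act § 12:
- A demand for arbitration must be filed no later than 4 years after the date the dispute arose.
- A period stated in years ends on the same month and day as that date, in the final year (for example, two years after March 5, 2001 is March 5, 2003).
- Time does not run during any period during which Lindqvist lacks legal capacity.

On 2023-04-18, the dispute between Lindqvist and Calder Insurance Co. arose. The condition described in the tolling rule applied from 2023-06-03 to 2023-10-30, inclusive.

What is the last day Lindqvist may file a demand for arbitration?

September 15, 2027

4 years after 2023-04-18 is April 18, 2027.
From June 3, 2023 through October 30, 2023 inclusive is 150 days; tolling adds 150 days: April 18, 2027 + 150 days = September 15, 2027.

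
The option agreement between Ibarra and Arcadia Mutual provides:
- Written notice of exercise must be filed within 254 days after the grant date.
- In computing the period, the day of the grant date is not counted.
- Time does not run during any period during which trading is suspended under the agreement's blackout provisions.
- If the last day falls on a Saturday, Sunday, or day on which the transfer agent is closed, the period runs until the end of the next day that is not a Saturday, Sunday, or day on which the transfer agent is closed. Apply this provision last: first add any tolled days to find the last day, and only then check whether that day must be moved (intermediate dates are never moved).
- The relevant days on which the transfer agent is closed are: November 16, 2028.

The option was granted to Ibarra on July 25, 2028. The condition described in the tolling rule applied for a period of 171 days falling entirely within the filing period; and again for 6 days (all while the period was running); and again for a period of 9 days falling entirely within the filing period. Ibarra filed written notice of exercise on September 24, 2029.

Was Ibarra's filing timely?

Yes

254 days after July 25, 2028 is April 5, 2029.
Tolling adds 171 days: April 5, 2029 + 171 days = September 23, 2029.
Tolling adds 6 days: September 23, 2029 + 6 days = September 29, 2029.
Tolling adds 9 days: September 29, 2029 + 9 days = October 8, 2029.
October 8, 2029 is a Monday and not a day on which the transfer agent is closed, so no extension applies.
The deadline is October 8, 2029; the filing on September 24, 2029 is on or before that date.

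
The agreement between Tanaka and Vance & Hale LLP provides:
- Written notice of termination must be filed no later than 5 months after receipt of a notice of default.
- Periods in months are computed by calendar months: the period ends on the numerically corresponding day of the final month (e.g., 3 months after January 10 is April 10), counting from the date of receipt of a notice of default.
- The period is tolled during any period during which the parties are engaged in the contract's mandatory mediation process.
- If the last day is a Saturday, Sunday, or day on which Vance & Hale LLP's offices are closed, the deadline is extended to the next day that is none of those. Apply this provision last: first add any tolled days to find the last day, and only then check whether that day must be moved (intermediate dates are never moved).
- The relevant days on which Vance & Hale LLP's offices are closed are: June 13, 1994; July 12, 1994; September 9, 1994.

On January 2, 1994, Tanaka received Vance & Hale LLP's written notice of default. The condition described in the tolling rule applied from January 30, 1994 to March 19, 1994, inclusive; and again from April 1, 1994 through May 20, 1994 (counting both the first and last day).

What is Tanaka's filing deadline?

September 12, 1994

5 months after January 2, 1994 is June 2, 1994.
From January 30, 1994 through March 19, 1994 inclusive is 49 days; tolling adds 49 days: June 2, 1994 + 49 days = July 21, 1994.
From April 1, 1994 through May 20, 1994 inclusive is 50 days; tolling adds 50 days: July 21, 1994 + 50 days = September 9, 1994.
September 9, 1994 is a listed holiday; September 10, 1994 is Saturday; September 11, 1994 is Sunday. The next qualifying day is September 12, 1994.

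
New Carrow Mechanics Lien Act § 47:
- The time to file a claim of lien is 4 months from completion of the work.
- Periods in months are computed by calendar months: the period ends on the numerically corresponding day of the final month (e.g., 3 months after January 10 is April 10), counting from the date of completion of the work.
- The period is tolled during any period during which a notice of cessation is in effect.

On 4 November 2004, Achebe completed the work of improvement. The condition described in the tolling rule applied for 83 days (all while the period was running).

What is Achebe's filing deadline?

May 26, 2005

4 months after 4 November 2004 is March 4, 2005.
Tolling adds 83 days: March 4, 2005 + 83 days = May 26, 2005.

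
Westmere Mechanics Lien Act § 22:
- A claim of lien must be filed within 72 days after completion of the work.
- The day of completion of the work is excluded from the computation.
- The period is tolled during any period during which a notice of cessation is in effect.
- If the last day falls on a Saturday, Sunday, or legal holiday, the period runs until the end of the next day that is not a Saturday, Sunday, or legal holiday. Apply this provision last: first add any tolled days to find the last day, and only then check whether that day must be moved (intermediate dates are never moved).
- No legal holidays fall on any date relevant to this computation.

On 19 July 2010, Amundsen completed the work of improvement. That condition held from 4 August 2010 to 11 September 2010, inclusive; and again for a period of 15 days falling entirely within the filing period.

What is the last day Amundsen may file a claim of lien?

November 22, 2010

72 days after 19 July 2010 is September 29, 2010.
From August 4, 2010 through September 11, 2010 inclusive is 39 days; tolling adds 39 days: September 29, 2010 + 39 days = November 7, 2010.
Tolling adds 15 days: November 7, 2010 + 15 days = November 22, 2010.
November 22, 2010 is a Monday and not a legal holiday, so no extension applies.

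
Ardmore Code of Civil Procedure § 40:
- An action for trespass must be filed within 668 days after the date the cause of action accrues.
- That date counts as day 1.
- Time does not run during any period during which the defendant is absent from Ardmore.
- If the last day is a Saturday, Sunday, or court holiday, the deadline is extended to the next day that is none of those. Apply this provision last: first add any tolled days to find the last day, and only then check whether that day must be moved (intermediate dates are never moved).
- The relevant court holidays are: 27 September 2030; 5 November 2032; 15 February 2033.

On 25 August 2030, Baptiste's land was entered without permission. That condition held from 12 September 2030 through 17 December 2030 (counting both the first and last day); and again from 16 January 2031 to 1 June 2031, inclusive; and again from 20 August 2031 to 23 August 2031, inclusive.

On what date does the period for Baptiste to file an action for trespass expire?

February 16, 2033

Counting 25 August 2030 as day 1, day 668 is June 22, 2032.
From September 12, 2030 through December 17, 2030 inclusive is 97 days; tolling adds 97 days: June 22, 2032 + 97 days = September 27, 2032.
From January 16, 2031 through June 1, 2031 inclusive is 137 days; tolling adds 137 days: September 27, 2032 + 137 days = February 11, 2033.
From August 20, 2031 through August 23, 2031 inclusive is 4 days; tolling adds 4 days: February 11, 2033 + 4 days = February 15, 2033.
February 15, 2033 is a listed holiday. The next qualifying day is February 16, 2033.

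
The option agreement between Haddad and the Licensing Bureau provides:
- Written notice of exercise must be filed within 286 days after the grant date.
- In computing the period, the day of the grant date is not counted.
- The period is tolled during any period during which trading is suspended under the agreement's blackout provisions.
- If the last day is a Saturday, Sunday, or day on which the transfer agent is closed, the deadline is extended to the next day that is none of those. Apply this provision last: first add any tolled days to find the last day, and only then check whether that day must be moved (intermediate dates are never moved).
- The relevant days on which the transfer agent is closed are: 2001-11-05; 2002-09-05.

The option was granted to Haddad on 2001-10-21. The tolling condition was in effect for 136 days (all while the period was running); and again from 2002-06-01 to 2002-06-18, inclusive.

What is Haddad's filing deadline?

286 days after 2001-10-21 is August 3, 2002.
Tolling adds 136 days: August 3, 2002 + 136 days = December 17, 2002.
From June 1, 2002 through June 18, 2002 inclusive is 18 days; tolling adds 18 days: December 17, 2002 + 18 days = January 4, 2003.
January 4, 2003 is Saturday; January 5, 2003 is Sunday. The next qualifying day is January 6, 2003.

January 6, 2003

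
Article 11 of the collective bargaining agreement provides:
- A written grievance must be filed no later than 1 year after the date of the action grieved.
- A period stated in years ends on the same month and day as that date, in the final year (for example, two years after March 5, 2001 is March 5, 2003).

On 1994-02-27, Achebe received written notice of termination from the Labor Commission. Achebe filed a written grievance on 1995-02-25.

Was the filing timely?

Yes

1 year after 1994-02-27 is February 27, 1995.
The deadline is February 27, 1995; the filing on February 25, 1995 is on or before that date.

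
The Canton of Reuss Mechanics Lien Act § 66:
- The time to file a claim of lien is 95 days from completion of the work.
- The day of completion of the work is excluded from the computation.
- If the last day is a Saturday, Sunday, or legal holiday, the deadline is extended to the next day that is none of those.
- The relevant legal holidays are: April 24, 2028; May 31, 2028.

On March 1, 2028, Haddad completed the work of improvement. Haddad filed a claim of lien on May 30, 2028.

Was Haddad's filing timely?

95 days after March 1, 2028 is June 4, 2028.
June 4, 2028 is Sunday. The next qualifying day is June 5, 2028.
The deadline is June 5, 2028; the filing on May 30, 2028 is on or before that date.

Yes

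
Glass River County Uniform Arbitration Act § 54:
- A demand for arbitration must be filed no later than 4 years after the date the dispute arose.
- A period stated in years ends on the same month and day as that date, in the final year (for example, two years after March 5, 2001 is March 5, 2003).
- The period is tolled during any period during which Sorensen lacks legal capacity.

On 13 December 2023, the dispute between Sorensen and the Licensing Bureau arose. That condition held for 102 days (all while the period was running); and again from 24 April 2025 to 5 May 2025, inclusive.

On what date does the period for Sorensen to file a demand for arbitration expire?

4 years after 13 December 2023 is December 13, 2027.
Tolling adds 102 days: December 13, 2027 + 102 days = March 24, 2028.
From April 24, 2025 through May 5, 2025 inclusive is 12 days; tolling adds 12 days: March 24, 2028 + 12 days = April 5, 2028.

April 5, 2028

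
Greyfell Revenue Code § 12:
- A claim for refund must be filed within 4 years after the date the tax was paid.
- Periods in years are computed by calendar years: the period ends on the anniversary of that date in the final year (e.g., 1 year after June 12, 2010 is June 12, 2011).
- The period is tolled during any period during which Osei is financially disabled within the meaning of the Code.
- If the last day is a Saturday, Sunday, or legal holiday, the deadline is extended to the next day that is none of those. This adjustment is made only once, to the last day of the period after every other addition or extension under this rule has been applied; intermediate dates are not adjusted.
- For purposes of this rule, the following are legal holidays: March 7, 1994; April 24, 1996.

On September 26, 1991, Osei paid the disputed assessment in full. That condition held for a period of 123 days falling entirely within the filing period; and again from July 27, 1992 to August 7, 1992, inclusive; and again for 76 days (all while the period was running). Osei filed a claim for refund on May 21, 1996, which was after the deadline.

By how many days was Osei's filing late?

26 days

4 years after September 26, 1991 is September 26, 1995.
Tolling adds 123 days: September 26, 1995 + 123 days = January 27, 1996.
From July 27, 1992 through August 7, 1992 inclusive is 12 days; tolling adds 12 days: January 27, 1996 + 12 days = February 8, 1996.
Tolling adds 76 days: February 8, 1996 + 76 days = April 24, 1996.
April 24, 1996 is a listed holiday. The next qualifying day is April 25, 1996.
The deadline is April 25, 1996; from April 25, 1996 to May 21, 1996 is 26 days.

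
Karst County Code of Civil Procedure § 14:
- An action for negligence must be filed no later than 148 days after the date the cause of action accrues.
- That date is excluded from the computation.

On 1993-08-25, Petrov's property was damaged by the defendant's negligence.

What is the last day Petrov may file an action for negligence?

148 days after 1993-08-25 is January 20, 1994.

January 20, 1994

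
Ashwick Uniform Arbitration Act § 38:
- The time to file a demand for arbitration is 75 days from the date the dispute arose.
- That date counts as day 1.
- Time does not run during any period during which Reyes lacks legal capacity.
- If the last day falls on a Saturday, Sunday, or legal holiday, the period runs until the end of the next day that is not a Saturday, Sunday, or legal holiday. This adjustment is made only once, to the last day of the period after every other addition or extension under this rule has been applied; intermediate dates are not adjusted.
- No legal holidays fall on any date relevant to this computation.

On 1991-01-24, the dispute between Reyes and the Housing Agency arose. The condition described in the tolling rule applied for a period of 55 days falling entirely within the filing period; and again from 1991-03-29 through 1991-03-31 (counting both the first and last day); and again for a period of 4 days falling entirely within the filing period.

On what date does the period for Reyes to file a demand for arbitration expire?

June 10, 1991

Counting 1991-01-24 as day 1, day 75 is April 8, 1991.
Tolling adds 55 days: April 8, 1991 + 55 days = June 2, 1991.
From March 29, 1991 through March 31, 1991 inclusive is 3 days; tolling adds 3 days: June 2, 1991 + 3 days = June 5, 1991.
Tolling adds 4 days: June 5, 1991 + 4 days = June 9, 1991.
June 9, 1991 is Sunday. The next qualifying day is June 10, 1991.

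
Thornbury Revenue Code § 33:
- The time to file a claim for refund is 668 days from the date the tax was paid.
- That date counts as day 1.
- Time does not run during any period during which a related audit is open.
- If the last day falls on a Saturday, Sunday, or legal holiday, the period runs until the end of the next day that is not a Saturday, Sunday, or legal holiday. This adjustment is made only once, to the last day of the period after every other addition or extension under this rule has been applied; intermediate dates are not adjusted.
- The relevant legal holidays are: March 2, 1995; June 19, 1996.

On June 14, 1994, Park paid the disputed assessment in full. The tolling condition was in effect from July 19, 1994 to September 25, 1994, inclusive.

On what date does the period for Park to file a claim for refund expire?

Counting June 14, 1994 as day 1, day 668 is April 11, 1996.
From July 19, 1994 through September 25, 1994 inclusive is 69 days; tolling adds 69 days: April 11, 1996 + 69 days = June 19, 1996.
June 19, 1996 is a listed holiday. The next qualifying day is June 20, 1996.

June 20, 1996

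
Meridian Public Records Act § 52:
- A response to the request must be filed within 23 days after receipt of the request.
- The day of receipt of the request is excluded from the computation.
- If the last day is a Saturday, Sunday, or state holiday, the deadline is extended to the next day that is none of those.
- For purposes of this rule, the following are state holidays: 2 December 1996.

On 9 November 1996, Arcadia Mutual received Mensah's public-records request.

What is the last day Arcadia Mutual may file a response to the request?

December 3, 1996

23 days after 9 November 1996 is December 2, 1996.
December 2, 1996 is a listed holiday. The next qualifying day is December 3, 1996.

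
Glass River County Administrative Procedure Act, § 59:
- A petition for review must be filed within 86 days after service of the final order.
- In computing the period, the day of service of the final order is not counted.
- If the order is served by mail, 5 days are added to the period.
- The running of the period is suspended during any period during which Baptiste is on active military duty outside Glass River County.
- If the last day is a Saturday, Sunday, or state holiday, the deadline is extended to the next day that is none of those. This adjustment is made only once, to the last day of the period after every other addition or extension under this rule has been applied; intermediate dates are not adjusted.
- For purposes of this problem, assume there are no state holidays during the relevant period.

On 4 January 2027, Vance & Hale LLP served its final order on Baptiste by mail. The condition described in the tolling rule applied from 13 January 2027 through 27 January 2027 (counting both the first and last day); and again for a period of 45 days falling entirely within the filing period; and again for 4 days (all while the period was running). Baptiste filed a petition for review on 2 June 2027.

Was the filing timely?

Yes

86 days after 4 January 2027 is March 31, 2027.
Service was by mail, adding 5 days: March 31, 2027 + 5 days = April 5, 2027.
From January 13, 2027 through January 27, 2027 inclusive is 15 days; tolling adds 15 days: April 5, 2027 + 15 days = April 20, 2027.
Tolling adds 45 days: April 20, 2027 + 45 days = June 4, 2027.
Tolling adds 4 days: June 4, 2027 + 4 days = June 8, 2027.
June 8, 2027 is a Tuesday and not a state holiday, so no extension applies.
The deadline is June 8, 2027; the filing on June 2, 2027 is on or before that date.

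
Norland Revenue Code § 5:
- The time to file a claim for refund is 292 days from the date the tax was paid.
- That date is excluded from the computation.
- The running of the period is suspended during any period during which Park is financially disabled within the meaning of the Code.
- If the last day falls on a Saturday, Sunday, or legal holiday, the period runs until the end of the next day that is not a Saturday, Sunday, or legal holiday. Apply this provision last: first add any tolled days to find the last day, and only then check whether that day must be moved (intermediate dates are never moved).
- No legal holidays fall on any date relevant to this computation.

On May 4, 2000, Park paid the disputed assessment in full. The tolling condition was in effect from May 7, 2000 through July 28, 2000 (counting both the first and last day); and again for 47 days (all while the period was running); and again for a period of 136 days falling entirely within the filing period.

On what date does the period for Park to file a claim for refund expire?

292 days after May 4, 2000 is February 20, 2001.
From May 7, 2000 through July 28, 2000 inclusive is 83 days; tolling adds 83 days: February 20, 2001 + 83 days = May 14, 2001.
Tolling adds 47 days: May 14, 2001 + 47 days = June 30, 2001.
Tolling adds 136 days: June 30, 2001 + 136 days = November 13, 2001.
November 13, 2001 is a Tuesday and not a legal holiday, so no extension applies.

November 13, 2001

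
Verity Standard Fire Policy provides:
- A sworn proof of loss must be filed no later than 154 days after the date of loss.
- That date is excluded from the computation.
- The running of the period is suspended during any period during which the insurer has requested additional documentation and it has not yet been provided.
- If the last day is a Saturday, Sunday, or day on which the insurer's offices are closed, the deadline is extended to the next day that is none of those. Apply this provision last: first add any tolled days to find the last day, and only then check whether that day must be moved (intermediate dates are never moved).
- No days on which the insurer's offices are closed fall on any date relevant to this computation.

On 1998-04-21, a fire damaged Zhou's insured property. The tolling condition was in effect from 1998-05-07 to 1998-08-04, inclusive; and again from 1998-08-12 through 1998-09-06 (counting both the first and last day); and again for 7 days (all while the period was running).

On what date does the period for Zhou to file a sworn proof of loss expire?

154 days after 1998-04-21 is September 22, 1998.
From May 7, 1998 through August 4, 1998 inclusive is 90 days; tolling adds 90 days: September 22, 1998 + 90 days = December 21, 1998.
From August 12, 1998 through September 6, 1998 inclusive is 26 days; tolling adds 26 days: December 21, 1998 + 26 days = January 16, 1999.
Tolling adds 7 days: January 16, 1999 + 7 days = January 23, 1999.
January 23, 1999 is Saturday; January 24, 1999 is Sunday. The next qualifying day is January 25, 1999.

January 25, 1999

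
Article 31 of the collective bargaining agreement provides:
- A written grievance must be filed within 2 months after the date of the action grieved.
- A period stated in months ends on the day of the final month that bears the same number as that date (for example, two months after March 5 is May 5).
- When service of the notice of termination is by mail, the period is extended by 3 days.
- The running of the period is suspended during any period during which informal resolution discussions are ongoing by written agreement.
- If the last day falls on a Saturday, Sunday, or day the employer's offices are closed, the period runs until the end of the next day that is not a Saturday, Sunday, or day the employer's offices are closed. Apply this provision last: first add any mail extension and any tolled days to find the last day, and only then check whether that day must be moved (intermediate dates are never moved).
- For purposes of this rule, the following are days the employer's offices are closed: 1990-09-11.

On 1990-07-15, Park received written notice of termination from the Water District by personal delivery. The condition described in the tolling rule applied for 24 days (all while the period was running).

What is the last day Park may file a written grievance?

October 9, 1990

2 months after 1990-07-15 is September 15, 1990.
Service was not by mail, so no mail extension applies.
Tolling adds 24 days: September 15, 1990 + 24 days = October 9, 1990.
October 9, 1990 is a Tuesday and not a day the employer's offices are closed, so no extension applies.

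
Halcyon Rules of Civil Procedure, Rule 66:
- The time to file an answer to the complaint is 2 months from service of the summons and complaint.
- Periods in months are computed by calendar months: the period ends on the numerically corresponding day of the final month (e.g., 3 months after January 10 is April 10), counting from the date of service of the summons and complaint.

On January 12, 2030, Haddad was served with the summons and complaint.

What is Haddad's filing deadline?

2 months after January 12, 2030 is March 12, 2030.

March 12, 2030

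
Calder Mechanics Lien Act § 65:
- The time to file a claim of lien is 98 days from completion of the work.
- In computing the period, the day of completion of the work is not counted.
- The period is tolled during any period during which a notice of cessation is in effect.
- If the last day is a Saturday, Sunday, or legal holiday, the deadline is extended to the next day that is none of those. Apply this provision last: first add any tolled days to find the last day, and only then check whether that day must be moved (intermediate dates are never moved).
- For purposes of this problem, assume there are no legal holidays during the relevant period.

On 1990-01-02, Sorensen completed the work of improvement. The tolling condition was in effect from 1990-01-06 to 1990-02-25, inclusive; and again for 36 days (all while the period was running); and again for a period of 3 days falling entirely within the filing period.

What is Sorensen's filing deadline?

98 days after 1990-01-02 is April 10, 1990.
From January 6, 1990 through February 25, 1990 inclusive is 51 days; tolling adds 51 days: April 10, 1990 + 51 days = May 31, 1990.
Tolling adds 36 days: May 31, 1990 + 36 days = July 6, 1990.
Tolling adds 3 days: July 6, 1990 + 3 days = July 9, 1990.
July 9, 1990 is a Monday and not a legal holiday, so no extension applies.

July 9, 1990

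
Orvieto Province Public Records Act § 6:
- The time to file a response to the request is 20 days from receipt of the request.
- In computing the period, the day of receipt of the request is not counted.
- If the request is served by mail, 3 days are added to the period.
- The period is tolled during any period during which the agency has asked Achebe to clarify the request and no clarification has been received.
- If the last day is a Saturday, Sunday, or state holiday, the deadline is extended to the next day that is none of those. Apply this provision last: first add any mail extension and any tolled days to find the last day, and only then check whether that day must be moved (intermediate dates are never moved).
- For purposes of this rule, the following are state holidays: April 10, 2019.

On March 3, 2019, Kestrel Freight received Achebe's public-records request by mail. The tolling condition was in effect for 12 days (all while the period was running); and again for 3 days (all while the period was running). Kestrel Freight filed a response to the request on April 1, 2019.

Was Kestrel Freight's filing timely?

Yes

20 days after March 3, 2019 is March 23, 2019.
Service was by mail, adding 3 days: March 23, 2019 + 3 days = March 26, 2019.
Tolling adds 12 days: March 26, 2019 + 12 days = April 7, 2019.
Tolling adds 3 days: April 7, 2019 + 3 days = April 10, 2019.
April 10, 2019 is a listed holiday. The next qualifying day is April 11, 2019.
The deadline is April 11, 2019; the filing on April 1, 2019 is on or before that date.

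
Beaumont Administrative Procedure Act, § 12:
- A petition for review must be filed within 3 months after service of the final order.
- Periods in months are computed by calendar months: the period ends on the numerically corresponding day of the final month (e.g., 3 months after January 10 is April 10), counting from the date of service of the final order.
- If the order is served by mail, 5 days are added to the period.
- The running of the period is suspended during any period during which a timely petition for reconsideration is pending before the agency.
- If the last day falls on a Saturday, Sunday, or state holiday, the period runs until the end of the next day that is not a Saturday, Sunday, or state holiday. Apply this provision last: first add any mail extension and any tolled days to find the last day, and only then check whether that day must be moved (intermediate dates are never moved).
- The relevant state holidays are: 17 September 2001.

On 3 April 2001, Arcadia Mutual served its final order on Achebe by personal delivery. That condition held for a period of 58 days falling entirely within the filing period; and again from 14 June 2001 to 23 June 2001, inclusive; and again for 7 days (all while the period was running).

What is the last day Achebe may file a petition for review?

September 18, 2001

3 months after 3 April 2001 is July 3, 2001.
Service was not by mail, so no mail extension applies.
Tolling adds 58 days: July 3, 2001 + 58 days = August 30, 2001.
From June 14, 2001 through June 23, 2001 inclusive is 10 days; tolling adds 10 days: August 30, 2001 + 10 days = September 9, 2001.
Tolling adds 7 days: September 9, 2001 + 7 days = September 16, 2001.
September 16, 2001 is Sunday; September 17, 2001 is a listed holiday. The next qualifying day is September 18, 2001.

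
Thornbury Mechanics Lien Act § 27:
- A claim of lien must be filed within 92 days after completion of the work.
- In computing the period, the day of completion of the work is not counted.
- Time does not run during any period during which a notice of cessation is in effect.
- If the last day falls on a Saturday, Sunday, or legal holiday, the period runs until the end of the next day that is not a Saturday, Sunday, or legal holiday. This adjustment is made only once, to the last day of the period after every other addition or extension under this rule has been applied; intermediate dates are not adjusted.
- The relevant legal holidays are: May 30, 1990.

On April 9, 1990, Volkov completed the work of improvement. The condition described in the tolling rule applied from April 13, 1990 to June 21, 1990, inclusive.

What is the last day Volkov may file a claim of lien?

September 18, 1990

92 days after April 9, 1990 is July 10, 1990.
From April 13, 1990 through June 21, 1990 inclusive is 70 days; tolling adds 70 days: July 10, 1990 + 70 days = September 18, 1990.
September 18, 1990 is a Tuesday and not a legal holiday, so no extension applies.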